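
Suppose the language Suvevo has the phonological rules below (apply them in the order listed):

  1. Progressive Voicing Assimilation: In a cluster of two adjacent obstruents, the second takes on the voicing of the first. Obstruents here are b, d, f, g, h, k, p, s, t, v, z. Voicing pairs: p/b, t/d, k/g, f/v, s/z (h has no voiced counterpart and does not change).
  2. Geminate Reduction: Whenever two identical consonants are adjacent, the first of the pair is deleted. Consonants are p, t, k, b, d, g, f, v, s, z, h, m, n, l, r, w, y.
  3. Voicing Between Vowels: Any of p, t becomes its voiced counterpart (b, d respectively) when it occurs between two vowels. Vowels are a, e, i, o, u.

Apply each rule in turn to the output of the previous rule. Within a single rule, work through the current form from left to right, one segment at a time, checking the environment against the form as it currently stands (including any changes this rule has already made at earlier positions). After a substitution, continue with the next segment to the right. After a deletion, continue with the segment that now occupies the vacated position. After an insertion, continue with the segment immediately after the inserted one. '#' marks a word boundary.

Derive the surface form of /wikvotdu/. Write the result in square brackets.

[wikfodu]

1 Progressive Voicing Assimilation: [wikvotdu] → [wikfottu]
2 Geminate Reduction: [wikfottu] → [wikfotu]
3 Voicing Between Vowels: [wikfotu] → [wikfodu]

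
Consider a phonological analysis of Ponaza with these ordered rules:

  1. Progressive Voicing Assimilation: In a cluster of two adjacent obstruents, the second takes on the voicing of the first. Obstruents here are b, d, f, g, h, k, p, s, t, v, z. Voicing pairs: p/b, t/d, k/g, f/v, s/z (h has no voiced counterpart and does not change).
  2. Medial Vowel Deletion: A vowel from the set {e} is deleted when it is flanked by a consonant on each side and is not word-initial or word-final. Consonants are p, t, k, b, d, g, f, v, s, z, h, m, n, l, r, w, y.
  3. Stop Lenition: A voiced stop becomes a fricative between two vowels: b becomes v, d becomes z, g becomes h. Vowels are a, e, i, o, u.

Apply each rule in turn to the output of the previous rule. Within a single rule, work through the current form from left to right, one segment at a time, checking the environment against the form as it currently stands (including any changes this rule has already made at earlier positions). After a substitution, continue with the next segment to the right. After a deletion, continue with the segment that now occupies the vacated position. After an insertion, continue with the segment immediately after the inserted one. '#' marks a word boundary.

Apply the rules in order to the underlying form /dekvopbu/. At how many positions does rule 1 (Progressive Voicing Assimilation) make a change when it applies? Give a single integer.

2

1 Progressive Voicing Assimilation: [dekvopbu] → [dekfoppu]
2 Medial Vowel Deletion: [dekfoppu] → [dkfoppu]
3 Stop Lenition: no change — [dkfoppu]
Rule 1 changed 2 position(s).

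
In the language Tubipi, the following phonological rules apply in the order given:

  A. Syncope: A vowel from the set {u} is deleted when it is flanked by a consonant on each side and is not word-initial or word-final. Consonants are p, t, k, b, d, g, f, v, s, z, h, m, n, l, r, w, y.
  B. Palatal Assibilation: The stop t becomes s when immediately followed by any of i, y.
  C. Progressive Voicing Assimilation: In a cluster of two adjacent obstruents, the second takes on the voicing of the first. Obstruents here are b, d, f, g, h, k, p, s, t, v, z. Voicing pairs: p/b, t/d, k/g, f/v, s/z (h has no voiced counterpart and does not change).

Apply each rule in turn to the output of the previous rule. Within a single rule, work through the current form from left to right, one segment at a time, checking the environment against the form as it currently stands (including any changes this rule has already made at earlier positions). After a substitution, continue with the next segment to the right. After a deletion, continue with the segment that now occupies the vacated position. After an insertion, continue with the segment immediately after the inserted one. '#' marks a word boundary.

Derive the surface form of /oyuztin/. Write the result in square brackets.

A Syncope: [oyuztin] → [oyztin]
B Palatal Assibilation: [oyztin] → [oyzsin]
C Progressive Voicing Assimilation: [oyzsin] → [oyzzin]

[oyzzin]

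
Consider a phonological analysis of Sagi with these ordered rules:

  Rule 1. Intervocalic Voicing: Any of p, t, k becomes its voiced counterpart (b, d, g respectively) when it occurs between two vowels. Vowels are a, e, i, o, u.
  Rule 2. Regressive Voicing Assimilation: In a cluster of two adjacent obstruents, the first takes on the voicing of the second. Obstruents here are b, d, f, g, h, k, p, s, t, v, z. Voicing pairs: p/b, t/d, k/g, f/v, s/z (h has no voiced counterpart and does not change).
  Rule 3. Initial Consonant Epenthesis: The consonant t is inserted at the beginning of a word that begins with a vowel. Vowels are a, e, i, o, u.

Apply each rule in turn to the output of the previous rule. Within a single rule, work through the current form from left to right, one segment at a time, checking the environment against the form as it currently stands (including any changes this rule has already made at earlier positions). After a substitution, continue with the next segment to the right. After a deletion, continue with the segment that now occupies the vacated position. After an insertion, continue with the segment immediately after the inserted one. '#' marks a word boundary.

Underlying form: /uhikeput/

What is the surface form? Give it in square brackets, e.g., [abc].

Rule 1 Intervocalic Voicing: [uhikeput] → [uhigebut]
Rule 2 Regressive Voicing Assimilation: no change — [uhigebut]
Rule 3 Initial Consonant Epenthesis: [uhigebut] → [tuhigebut]

[tuhigebut]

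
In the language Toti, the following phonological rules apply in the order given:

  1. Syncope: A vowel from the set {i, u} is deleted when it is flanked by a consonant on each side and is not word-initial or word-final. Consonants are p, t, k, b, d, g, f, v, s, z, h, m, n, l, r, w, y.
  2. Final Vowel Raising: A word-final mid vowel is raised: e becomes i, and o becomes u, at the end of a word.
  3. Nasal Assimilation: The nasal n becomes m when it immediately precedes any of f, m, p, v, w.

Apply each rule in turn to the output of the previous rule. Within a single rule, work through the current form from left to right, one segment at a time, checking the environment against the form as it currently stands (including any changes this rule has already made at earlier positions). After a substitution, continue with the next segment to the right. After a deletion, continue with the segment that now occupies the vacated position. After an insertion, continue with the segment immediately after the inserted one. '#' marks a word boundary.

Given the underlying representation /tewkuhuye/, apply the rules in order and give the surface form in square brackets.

1 Syncope: [tewkuhuye] → [tewkhye]
2 Final Vowel Raising: [tewkhye] → [tewkhyi]
3 Nasal Assimilation: no change — [tewkhyi]

[tewkhyi]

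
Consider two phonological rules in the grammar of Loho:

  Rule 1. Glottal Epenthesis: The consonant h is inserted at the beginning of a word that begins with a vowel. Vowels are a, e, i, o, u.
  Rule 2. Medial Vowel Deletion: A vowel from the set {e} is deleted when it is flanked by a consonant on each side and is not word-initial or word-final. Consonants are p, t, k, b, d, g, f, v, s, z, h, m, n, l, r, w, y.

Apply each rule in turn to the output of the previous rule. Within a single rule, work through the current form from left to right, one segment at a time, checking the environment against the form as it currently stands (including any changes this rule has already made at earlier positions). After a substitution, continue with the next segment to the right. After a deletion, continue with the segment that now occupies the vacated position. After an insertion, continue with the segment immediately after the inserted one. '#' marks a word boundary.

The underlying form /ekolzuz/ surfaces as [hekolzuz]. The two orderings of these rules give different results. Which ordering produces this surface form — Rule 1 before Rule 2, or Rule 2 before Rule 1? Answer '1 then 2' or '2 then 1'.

Order 1 then 2:
  1 Glottal Epenthesis: [ekolzuz] → [hekolzuz]
  2 Medial Vowel Deletion: [hekolzuz] → [hkolzuz]
  result: [hkolzuz]
Order 2 then 1:
  2 Medial Vowel Deletion: no change — [ekolzuz]
  1 Glottal Epenthesis: [ekolzuz] → [hekolzuz]
  result: [hekolzuz]

2 then 1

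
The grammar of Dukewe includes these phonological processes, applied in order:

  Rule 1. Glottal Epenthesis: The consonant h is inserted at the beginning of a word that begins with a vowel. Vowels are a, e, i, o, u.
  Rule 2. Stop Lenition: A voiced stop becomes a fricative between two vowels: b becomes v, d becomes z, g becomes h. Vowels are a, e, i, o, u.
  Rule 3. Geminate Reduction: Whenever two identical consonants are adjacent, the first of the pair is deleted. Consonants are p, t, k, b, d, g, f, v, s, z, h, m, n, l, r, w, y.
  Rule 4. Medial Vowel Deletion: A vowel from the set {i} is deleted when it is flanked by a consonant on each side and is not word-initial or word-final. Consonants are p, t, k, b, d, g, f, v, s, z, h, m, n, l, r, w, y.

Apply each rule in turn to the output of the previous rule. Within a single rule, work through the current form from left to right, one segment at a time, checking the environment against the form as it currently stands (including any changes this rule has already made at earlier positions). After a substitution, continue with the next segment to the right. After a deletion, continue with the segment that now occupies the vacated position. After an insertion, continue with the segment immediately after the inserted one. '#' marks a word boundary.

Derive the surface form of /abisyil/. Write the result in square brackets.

[havsyl]

Rule 1 Glottal Epenthesis: [abisyil] → [habisyil]
Rule 2 Stop Lenition: [habisyil] → [havisyil]
Rule 3 Geminate Reduction: no change — [havisyil]
Rule 4 Medial Vowel Deletion: [havisyil] → [havsyl]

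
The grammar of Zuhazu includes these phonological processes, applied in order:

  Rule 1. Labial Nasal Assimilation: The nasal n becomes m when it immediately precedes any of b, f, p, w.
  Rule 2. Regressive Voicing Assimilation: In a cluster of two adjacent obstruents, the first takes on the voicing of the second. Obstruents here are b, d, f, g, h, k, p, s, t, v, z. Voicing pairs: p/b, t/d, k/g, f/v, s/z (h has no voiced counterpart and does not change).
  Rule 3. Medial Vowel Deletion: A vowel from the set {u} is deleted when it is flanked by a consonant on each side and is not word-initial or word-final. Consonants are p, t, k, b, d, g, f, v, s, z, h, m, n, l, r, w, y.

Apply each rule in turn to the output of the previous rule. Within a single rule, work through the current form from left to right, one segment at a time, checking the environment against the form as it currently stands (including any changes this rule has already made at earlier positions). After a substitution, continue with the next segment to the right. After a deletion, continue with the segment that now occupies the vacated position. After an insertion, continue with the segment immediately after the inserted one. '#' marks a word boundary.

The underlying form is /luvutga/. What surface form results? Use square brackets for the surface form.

[lvdga]

Rule 1 Labial Nasal Assimilation: no change — [luvutga]
Rule 2 Regressive Voicing Assimilation: [luvutga] → [luvudga]
Rule 3 Medial Vowel Deletion: [luvudga] → [lvdga]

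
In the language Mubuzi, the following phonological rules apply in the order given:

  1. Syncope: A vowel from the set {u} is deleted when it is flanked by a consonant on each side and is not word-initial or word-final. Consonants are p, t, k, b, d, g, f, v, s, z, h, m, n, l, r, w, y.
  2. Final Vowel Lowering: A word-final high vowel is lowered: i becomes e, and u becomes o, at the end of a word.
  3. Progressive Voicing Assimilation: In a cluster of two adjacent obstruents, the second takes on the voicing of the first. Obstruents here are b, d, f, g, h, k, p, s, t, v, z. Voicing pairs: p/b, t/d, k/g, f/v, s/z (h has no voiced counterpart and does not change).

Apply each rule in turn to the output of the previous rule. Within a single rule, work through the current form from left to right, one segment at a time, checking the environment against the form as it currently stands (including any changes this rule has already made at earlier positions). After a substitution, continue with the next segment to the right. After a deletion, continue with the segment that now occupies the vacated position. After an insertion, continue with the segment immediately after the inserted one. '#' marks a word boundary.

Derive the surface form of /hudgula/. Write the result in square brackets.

[htkla]

1 Syncope: [hudgula] → [hdgla]
2 Final Vowel Lowering: no change — [hdgla]
3 Progressive Voicing Assimilation: [hdgla] → [htkla]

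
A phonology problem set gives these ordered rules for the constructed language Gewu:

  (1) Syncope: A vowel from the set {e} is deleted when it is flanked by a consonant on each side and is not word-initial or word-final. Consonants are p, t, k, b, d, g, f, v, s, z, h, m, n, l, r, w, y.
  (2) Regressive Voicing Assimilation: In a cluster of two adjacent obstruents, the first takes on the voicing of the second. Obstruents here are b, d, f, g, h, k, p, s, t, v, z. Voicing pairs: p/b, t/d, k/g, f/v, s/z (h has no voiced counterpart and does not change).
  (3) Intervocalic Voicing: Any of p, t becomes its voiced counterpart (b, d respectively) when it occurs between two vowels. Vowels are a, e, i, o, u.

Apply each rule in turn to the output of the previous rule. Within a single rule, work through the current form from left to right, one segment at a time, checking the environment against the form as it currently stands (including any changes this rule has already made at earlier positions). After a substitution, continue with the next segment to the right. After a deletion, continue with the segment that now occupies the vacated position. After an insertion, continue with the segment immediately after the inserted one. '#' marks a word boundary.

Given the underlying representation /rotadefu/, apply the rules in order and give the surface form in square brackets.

[rodatfu]

(1) Syncope: [rotadefu] → [rotadfu]
(2) Regressive Voicing Assimilation: [rotadfu] → [rotatfu]
(3) Intervocalic Voicing: [rotatfu] → [rodatfu]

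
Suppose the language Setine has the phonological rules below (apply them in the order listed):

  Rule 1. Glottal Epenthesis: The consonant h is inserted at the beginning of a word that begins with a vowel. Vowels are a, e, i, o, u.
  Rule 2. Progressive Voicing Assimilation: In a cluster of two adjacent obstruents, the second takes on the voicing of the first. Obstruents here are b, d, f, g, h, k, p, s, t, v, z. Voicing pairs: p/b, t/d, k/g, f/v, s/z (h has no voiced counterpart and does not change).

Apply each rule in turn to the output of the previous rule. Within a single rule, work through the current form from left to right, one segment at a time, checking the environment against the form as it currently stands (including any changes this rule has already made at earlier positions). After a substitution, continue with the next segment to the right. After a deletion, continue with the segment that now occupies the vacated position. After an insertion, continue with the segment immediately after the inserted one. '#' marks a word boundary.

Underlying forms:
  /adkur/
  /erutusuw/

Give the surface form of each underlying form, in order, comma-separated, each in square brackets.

[hadgur], [herutusuw]

/adkur/:
  Rule 1 Glottal Epenthesis: [adkur] → [hadkur]
  Rule 2 Progressive Voicing Assimilation: [hadkur] → [hadgur]
/erutusuw/:
  Rule 1 Glottal Epenthesis: [erutusuw] → [herutusuw]
  Rule 2 Progressive Voicing Assimilation: no change — [herutusuw]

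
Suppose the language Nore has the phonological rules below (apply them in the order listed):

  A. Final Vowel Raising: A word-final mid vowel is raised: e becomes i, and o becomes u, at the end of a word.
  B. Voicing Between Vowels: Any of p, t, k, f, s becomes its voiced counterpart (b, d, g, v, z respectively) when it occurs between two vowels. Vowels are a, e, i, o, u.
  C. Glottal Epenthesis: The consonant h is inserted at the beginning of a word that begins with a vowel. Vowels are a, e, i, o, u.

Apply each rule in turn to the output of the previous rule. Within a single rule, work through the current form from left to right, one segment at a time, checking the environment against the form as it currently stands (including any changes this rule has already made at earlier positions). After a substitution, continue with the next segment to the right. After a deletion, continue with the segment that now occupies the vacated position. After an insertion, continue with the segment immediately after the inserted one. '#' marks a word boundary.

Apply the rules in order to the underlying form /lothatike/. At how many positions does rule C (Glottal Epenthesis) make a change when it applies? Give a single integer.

A Final Vowel Raising: [lothatike] → [lothatiki]
B Voicing Between Vowels: [lothatiki] → [lothadigi]
C Glottal Epenthesis: no change — [lothadigi]
Rule C changed 0 position(s).

0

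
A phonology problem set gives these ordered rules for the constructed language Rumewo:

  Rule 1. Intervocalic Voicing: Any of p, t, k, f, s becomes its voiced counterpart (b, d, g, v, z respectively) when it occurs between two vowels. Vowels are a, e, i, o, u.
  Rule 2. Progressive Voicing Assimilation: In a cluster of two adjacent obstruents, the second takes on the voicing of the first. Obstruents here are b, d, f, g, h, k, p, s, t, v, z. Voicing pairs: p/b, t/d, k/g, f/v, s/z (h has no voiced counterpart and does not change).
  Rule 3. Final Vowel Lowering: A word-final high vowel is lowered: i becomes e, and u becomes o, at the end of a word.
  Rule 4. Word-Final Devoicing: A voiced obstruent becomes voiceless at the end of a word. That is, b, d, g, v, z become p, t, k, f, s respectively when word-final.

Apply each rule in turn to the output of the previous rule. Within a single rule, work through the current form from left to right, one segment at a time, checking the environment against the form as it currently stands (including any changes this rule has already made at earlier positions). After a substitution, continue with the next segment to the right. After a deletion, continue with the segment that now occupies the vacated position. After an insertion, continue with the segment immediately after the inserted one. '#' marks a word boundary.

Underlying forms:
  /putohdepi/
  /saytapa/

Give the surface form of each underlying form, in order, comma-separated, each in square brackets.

[pudohtebe], [saytaba]

/putohdepi/:
  Rule 1 Intervocalic Voicing: [putohdepi] → [pudohdebi]
  Rule 2 Progressive Voicing Assimilation: [pudohdebi] → [pudohtebi]
  Rule 3 Final Vowel Lowering: [pudohtebi] → [pudohtebe]
  Rule 4 Word-Final Devoicing: no change — [pudohtebe]
/saytapa/:
  Rule 1 Intervocalic Voicing: [saytapa] → [saytaba]
  Rule 2 Progressive Voicing Assimilation: no change — [saytaba]
  Rule 3 Final Vowel Lowering: no change — [saytaba]
  Rule 4 Word-Final Devoicing: no change — [saytaba]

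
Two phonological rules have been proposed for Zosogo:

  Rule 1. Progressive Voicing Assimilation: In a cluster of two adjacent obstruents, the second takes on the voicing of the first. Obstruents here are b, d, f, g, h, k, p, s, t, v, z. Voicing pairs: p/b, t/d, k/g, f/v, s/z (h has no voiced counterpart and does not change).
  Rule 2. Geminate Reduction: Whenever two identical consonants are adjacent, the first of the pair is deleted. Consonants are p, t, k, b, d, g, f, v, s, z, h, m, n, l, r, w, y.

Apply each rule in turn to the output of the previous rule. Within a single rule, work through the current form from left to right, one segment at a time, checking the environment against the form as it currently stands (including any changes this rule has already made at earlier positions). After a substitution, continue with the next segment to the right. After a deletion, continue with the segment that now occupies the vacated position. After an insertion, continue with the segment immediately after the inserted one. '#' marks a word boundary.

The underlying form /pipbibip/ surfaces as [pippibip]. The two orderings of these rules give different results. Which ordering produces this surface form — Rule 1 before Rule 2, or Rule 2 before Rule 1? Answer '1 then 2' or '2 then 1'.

Order 1 then 2:
  1 Progressive Voicing Assimilation: [pipbibip] → [pippibip]
  2 Geminate Reduction: [pippibip] → [pipibip]
  result: [pipibip]
Order 2 then 1:
  2 Geminate Reduction: no change — [pipbibip]
  1 Progressive Voicing Assimilation: [pipbibip] → [pippibip]
  result: [pippibip]

2 then 1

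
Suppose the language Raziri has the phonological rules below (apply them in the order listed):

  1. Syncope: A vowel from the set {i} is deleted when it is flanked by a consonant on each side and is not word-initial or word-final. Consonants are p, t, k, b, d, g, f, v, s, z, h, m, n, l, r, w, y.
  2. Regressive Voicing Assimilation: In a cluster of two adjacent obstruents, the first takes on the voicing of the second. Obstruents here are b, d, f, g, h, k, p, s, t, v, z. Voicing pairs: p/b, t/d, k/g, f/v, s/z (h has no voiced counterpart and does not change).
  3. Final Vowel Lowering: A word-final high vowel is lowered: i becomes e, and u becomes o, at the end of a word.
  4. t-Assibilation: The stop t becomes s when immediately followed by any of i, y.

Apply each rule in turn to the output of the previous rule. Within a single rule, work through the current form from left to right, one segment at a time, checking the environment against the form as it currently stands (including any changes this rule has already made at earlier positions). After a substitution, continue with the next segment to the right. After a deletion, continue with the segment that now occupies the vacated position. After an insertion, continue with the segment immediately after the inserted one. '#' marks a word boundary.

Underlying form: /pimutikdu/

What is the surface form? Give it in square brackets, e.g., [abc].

1 Syncope: [pimutikdu] → [pmutkdu]
2 Regressive Voicing Assimilation: [pmutkdu] → [pmutgdu]
3 Final Vowel Lowering: [pmutgdu] → [pmutgdo]
4 t-Assibilation: no change — [pmutgdo]

[pmutgdo]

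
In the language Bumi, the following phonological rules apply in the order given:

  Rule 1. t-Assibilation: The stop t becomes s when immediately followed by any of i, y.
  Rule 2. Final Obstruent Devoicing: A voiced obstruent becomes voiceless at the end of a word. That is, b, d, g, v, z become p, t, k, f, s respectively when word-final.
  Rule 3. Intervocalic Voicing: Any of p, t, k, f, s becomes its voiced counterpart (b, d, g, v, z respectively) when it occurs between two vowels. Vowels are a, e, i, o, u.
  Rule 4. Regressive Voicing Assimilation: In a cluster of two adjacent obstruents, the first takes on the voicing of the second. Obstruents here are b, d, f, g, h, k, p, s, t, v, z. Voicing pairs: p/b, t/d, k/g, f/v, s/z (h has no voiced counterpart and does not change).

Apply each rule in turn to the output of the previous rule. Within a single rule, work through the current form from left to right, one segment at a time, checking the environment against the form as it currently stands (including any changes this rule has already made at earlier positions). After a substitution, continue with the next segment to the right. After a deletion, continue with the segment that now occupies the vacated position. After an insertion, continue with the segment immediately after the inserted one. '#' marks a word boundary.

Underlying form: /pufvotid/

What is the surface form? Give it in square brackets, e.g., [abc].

[puvvozit]

Rule 1 t-Assibilation: [pufvotid] → [pufvosid]
Rule 2 Final Obstruent Devoicing: [pufvosid] → [pufvosit]
Rule 3 Intervocalic Voicing: [pufvosit] → [pufvozit]
Rule 4 Regressive Voicing Assimilation: [pufvozit] → [puvvozit]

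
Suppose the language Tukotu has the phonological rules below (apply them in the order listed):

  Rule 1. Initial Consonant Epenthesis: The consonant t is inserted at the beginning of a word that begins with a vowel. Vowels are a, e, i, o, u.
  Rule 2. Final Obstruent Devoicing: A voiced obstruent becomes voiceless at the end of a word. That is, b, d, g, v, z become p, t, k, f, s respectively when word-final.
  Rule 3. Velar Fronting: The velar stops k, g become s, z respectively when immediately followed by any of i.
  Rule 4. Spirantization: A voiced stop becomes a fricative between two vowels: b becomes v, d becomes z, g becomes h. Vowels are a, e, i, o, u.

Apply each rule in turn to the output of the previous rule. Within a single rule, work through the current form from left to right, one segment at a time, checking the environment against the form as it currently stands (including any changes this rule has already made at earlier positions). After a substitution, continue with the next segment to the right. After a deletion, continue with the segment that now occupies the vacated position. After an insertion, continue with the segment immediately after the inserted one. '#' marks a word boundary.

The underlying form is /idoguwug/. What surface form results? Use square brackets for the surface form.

[tizohuwuk]

Rule 1 Initial Consonant Epenthesis: [idoguwug] → [tidoguwug]
Rule 2 Final Obstruent Devoicing: [tidoguwug] → [tidoguwuk]
Rule 3 Velar Fronting: no change — [tidoguwuk]
Rule 4 Spirantization: [tidoguwuk] → [tizohuwuk]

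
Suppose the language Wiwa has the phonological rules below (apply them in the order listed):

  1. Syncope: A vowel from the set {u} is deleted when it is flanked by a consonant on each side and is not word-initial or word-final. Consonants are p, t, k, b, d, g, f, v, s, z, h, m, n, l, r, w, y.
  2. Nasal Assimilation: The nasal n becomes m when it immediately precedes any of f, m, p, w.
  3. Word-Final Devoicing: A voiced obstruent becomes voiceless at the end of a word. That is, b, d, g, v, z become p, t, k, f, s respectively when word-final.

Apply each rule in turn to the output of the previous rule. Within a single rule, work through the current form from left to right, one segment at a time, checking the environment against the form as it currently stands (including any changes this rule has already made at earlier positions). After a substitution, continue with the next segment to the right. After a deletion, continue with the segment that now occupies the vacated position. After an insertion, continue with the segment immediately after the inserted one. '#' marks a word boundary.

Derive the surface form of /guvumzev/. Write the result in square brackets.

[gvmzef]

1 Syncope: [guvumzev] → [gvmzev]
2 Nasal Assimilation: no change — [gvmzev]
3 Word-Final Devoicing: [gvmzev] → [gvmzef]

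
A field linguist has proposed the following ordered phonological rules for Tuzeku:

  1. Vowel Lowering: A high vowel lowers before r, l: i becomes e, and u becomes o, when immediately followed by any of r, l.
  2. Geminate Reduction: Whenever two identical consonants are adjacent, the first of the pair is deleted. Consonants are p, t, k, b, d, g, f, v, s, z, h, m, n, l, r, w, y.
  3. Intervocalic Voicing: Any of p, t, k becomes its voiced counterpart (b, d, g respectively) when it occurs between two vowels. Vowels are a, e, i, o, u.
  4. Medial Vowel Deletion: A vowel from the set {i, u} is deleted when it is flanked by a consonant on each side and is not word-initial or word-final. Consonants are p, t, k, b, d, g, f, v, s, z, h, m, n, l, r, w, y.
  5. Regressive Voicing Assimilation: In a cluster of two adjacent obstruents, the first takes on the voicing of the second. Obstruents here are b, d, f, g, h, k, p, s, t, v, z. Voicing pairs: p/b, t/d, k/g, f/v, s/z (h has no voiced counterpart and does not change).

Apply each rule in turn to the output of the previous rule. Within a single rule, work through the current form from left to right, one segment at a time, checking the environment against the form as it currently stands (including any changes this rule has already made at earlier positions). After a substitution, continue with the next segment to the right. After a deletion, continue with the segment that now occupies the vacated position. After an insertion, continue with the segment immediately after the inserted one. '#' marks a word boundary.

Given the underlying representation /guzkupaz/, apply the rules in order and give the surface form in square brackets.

1 Vowel Lowering: no change — [guzkupaz]
2 Geminate Reduction: no change — [guzkupaz]
3 Intervocalic Voicing: [guzkupaz] → [guzkubaz]
4 Medial Vowel Deletion: [guzkubaz] → [gzkbaz]
5 Regressive Voicing Assimilation: [gzkbaz] → [gsgbaz]

[gsgbaz]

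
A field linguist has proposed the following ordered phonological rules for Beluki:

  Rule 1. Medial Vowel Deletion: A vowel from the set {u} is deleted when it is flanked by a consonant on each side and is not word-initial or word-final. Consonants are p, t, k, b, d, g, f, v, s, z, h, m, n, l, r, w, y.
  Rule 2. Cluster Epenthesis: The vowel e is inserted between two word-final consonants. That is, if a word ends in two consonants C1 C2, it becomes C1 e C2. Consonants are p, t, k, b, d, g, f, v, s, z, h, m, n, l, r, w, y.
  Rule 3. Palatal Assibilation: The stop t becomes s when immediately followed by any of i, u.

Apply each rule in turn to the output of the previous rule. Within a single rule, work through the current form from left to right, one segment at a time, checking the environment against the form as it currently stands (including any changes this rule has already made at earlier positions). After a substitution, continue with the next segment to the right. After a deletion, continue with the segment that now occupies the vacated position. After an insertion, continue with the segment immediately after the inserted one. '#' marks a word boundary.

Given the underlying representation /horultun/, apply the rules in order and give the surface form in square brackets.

Rule 1 Medial Vowel Deletion: [horultun] → [horltn]
Rule 2 Cluster Epenthesis: [horltn] → [horlten]
Rule 3 Palatal Assibilation: no change — [horlten]

[horlten]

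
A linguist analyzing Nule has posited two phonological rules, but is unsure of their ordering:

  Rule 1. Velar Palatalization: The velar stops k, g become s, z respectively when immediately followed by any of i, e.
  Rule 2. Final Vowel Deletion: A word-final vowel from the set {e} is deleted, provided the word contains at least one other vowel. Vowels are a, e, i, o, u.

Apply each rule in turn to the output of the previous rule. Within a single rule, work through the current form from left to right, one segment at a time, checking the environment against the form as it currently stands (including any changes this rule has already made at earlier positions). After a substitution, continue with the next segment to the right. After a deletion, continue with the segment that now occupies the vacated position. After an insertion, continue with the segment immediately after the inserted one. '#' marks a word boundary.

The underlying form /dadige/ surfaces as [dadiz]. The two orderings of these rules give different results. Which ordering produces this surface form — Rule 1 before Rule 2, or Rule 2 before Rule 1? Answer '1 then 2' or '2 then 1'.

1 then 2

Order 1 then 2:
  1 Velar Palatalization: [dadige] → [dadize]
  2 Final Vowel Deletion: [dadize] → [dadiz]
  result: [dadiz]
Order 2 then 1:
  2 Final Vowel Deletion: [dadige] → [dadig]
  1 Velar Palatalization: no change — [dadig]
  result: [dadig]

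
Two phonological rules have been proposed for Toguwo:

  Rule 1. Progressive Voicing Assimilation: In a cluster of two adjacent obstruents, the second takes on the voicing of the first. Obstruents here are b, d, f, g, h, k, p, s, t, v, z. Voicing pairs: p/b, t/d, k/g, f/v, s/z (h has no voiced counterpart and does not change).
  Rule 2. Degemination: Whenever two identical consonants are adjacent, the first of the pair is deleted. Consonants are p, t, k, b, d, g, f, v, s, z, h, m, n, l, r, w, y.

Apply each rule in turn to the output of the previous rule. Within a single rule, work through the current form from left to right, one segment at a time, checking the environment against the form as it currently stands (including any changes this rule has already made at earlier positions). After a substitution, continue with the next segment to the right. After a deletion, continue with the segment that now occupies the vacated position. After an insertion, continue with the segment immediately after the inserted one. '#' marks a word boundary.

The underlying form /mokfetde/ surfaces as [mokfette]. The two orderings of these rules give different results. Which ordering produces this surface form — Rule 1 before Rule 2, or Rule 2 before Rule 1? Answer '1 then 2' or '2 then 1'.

Order 1 then 2:
  1 Progressive Voicing Assimilation: [mokfetde] → [mokfette]
  2 Degemination: [mokfette] → [mokfete]
  result: [mokfete]
Order 2 then 1:
  2 Degemination: no change — [mokfetde]
  1 Progressive Voicing Assimilation: [mokfetde] → [mokfette]
  result: [mokfette]

2 then 1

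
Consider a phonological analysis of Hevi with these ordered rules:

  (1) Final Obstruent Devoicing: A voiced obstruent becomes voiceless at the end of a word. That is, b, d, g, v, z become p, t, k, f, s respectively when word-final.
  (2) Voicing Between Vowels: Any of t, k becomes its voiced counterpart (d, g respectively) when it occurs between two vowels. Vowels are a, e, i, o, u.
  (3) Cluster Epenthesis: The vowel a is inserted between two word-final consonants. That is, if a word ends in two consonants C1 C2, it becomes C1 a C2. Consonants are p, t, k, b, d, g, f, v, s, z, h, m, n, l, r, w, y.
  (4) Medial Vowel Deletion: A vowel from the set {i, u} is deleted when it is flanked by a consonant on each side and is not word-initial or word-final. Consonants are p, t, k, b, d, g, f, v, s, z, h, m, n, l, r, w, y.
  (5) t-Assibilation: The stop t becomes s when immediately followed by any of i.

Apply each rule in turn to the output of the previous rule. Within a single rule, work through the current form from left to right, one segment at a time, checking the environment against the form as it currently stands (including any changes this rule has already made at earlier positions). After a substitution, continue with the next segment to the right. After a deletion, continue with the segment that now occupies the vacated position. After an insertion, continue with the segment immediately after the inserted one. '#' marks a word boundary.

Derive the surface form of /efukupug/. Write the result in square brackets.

[efgpk]

(1) Final Obstruent Devoicing: [efukupug] → [efukupuk]
(2) Voicing Between Vowels: [efukupuk] → [efugupuk]
(3) Cluster Epenthesis: no change — [efugupuk]
(4) Medial Vowel Deletion: [efugupuk] → [efgpk]
(5) t-Assibilation: no change — [efgpk]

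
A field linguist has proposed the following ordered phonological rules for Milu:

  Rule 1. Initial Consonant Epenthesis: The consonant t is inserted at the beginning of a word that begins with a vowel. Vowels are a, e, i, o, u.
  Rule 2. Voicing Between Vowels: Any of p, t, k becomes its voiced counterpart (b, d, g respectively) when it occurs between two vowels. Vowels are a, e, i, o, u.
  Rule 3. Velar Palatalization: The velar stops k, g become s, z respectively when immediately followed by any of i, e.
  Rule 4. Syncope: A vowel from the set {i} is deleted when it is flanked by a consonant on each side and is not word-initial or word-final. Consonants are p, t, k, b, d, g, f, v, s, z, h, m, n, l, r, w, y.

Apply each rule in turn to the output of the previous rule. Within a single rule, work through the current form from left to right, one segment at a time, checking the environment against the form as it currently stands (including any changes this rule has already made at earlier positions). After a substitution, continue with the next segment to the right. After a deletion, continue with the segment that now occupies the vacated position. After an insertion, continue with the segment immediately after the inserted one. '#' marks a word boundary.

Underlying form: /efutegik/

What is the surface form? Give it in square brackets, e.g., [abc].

Rule 1 Initial Consonant Epenthesis: [efutegik] → [tefutegik]
Rule 2 Voicing Between Vowels: [tefutegik] → [tefudegik]
Rule 3 Velar Palatalization: [tefudegik] → [tefudezik]
Rule 4 Syncope: [tefudezik] → [tefudezk]

[tefudezk]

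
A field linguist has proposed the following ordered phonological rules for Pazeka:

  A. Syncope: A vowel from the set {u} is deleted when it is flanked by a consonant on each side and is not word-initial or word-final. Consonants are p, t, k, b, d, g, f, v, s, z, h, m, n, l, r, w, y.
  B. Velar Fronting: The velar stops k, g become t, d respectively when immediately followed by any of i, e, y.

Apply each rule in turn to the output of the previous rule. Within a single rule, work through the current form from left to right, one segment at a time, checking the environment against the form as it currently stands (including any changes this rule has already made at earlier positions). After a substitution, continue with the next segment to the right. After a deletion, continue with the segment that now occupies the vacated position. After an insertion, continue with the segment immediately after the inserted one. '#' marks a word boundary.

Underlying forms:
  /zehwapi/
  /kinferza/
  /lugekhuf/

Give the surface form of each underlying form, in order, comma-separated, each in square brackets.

/zehwapi/:
  A Syncope: no change — [zehwapi]
  B Velar Fronting: no change — [zehwapi]
/kinferza/:
  A Syncope: no change — [kinferza]
  B Velar Fronting: [kinferza] → [tinferza]
/lugekhuf/:
  A Syncope: [lugekhuf] → [lgekhf]
  B Velar Fronting: [lgekhf] → [ldekhf]

[zehwapi], [tinferza], [ldekhf]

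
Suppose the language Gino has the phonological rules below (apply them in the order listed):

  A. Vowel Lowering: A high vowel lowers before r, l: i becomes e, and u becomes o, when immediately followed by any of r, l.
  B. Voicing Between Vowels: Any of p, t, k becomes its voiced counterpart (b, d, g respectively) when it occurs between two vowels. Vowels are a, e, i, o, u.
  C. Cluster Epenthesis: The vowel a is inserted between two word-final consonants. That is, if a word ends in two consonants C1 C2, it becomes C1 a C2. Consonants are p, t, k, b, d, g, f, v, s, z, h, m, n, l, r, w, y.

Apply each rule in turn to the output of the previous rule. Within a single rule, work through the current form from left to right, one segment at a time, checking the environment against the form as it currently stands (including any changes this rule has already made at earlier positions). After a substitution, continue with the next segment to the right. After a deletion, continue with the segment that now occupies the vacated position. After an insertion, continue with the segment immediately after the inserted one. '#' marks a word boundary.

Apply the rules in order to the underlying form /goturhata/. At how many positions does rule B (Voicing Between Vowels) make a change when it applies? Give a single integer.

A Vowel Lowering: [goturhata] → [gotorhata]
B Voicing Between Vowels: [gotorhata] → [godorhada]
C Cluster Epenthesis: no change — [godorhada]
Rule B changed 2 position(s).

2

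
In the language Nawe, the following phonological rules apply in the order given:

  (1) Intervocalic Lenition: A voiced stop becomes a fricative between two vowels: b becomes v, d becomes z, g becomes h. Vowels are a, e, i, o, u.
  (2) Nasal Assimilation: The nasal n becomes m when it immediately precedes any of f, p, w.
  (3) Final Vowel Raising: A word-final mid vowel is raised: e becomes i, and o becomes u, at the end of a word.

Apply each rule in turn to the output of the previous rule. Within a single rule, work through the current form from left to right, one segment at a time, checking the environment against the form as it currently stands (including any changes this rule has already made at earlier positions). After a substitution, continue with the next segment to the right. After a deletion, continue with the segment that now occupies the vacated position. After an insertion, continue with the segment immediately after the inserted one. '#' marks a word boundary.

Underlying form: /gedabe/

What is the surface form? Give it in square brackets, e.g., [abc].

(1) Intervocalic Lenition: [gedabe] → [gezave]
(2) Nasal Assimilation: no change — [gezave]
(3) Final Vowel Raising: [gezave] → [gezavi]

[gezavi]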